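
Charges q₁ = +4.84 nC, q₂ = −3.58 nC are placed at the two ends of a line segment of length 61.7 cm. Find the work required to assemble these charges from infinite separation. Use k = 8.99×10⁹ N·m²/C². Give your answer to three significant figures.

The work to assemble the configuration equals its total potential energy, U = Σ kqᵢqⱼ/rᵢⱼ over all pairs.
The separation is r = 0.617 m.
U = (-2.52×10⁻⁷) = -2.52×10⁻⁷ J.

-2.52×10⁻⁷ J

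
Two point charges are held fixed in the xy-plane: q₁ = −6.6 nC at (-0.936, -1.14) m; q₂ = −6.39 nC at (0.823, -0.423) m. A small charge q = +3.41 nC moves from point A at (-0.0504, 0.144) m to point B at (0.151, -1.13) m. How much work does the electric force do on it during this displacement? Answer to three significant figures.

The work done by the electric force is W_field = −ΔU = −q(V_B − V_A) = q(V_A − V_B).
At A: distances to the source charges are 1.56 m, 1.04 m; V_A = Σ kqᵢ/rᵢ = -93.2 V.
At B: distances to the source charges are 1.09 m, 0.975 m; V_B = Σ kqᵢ/rᵢ = -113 V.
ΔV = V_B − V_A = -20.3 V.
W_field = −qΔV = −(3.41×10⁻⁹ C)(-20.3 V) = 6.91×10⁻⁸ J.

6.91×10⁻⁸ J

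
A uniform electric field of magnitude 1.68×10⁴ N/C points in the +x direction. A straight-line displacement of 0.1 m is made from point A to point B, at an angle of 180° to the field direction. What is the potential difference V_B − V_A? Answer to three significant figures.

1680 V

Only the component of displacement along E changes the potential: ΔV = −E·d·cosθ.
ΔV = −(1.68×10⁴ V/m)(0.100 m)cos180° = 1680 V.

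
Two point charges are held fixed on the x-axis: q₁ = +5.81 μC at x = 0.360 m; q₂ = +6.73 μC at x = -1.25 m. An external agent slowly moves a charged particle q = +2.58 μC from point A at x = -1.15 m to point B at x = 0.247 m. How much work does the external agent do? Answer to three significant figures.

For quasistatic motion the external work equals the change in potential energy: W_ext = qΔV = q(V_B − V_A).
At A: distances to the source charges are 1.51 m, 0.100 m; V_A = Σ kqᵢ/rᵢ = 6.40×10⁵ V.
At B: distances to the source charges are 0.113 m, 1.50 m; V_B = Σ kqᵢ/rᵢ = 5.03×10⁵ V.
ΔV = V_B − V_A = -1.37×10⁵ V.
W_ext = qΔV = (2.58×10⁻⁶ C)(-1.37×10⁵ V) = -0.353 J.

-0.353 J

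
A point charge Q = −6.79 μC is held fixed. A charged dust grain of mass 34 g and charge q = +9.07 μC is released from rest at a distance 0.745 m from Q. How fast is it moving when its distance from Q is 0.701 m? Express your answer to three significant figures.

Only the electrostatic force acts, so mechanical energy is conserved: ½mv² = U₁ − U₂ = kQq(1/r₁ − 1/r₂).
U₁ − U₂ = (8.99×10⁹ N·m²/C²)(-6.79×10⁻⁶ C)(9.07×10⁻⁶ C)(1/0.745 − 1/0.701) = 0.0466 J.
v = √(2·0.0466/0.0340) = 1.66 m/s.

1.66 m/s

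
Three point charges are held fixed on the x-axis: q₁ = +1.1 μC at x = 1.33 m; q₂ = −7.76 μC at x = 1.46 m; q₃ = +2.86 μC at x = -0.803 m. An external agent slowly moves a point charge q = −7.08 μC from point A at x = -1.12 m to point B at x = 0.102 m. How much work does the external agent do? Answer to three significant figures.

0.517 J

For quasistatic motion the external work equals the change in potential energy: W_ext = qΔV = q(V_B − V_A).
At A: distances to the source charges are 2.45 m, 2.58 m, 0.317 m; V_A = Σ kqᵢ/rᵢ = 5.81×10⁴ V.
At B: distances to the source charges are 1.23 m, 1.36 m, 0.905 m; V_B = Σ kqᵢ/rᵢ = -1.49×10⁴ V.
ΔV = V_B − V_A = -7.30×10⁴ V.
W_ext = qΔV = (-7.08×10⁻⁶ C)(-7.30×10⁴ V) = 0.517 J.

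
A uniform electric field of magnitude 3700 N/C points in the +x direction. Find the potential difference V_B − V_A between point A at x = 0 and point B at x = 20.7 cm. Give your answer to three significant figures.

-766 V

In a uniform field, potential decreases in the direction of E: V_B − V_A = −E·Δx.
V_B − V_A = −(3700 V/m)(0.207 m) = -766 V.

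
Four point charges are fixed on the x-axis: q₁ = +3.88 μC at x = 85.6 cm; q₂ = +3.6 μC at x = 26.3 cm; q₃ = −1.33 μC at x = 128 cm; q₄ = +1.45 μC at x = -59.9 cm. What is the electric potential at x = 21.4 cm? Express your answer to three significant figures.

Electric potential is a scalar, so the contributions from each charge add algebraically: V = Σ kqᵢ/rᵢ.
Distances from the field point to each charge: r₁ = 0.642 m, r₂ = 0.0490 m, r₃ = 1.07 m, r₄ = 0.813 m.
V = k[(3.88×10⁻⁶)/(0.642) + (3.60×10⁻⁶)/(0.0490) + (-1.33×10⁻⁶)/(1.07) + (1.45×10⁻⁶)/(0.813)] = 7.20×10⁵ V.

7.20×10⁵ V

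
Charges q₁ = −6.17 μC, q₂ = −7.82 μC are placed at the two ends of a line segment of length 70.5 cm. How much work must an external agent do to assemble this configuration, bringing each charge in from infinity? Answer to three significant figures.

The work to assemble the configuration equals its total potential energy, U = Σ kqᵢqⱼ/rᵢⱼ over all pairs.
The separation is r = 0.705 m.
U = (0.615) = 0.615 J.

0.615 J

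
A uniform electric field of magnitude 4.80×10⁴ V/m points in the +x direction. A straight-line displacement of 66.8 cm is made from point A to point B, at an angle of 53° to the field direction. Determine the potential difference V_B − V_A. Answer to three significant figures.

Only the component of displacement along E changes the potential: ΔV = −E·d·cosθ.
ΔV = −(4.80×10⁴ V/m)(0.668 m)cos53° = -1.93×10⁴ V.

-1.93×10⁴ V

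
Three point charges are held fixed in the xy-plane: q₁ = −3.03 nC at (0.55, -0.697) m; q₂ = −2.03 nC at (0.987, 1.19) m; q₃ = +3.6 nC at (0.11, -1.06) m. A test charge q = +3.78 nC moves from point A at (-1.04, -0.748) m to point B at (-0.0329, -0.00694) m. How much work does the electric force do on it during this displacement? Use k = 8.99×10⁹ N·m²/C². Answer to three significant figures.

5.61×10⁻⁸ J

The work done by the electric force is W_field = −ΔU = −q(V_B − V_A) = q(V_A − V_B).
At A: distances to the source charges are 1.59 m, 2.80 m, 1.19 m; V_A = Σ kqᵢ/rᵢ = 3.53 V.
At B: distances to the source charges are 0.903 m, 1.57 m, 1.06 m; V_B = Σ kqᵢ/rᵢ = -11.3 V.
ΔV = V_B − V_A = -14.8 V.
W_field = −qΔV = −(3.78×10⁻⁹ C)(-14.8 V) = 5.61×10⁻⁸ J.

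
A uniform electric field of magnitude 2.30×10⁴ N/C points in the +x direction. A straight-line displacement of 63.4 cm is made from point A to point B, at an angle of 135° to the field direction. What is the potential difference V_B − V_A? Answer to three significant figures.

Only the component of displacement along E changes the potential: ΔV = −E·d·cosθ.
ΔV = −(2.30×10⁴ V/m)(0.634 m)cos135° = 1.03×10⁴ V.

1.03×10⁴ V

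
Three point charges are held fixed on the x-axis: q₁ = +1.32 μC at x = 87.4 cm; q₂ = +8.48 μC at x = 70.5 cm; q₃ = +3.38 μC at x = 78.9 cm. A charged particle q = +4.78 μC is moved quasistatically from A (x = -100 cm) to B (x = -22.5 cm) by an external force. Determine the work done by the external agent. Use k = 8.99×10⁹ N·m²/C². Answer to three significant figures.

For quasistatic motion the external work equals the change in potential energy: W_ext = qΔV = q(V_B − V_A).
At A: distances to the source charges are 1.87 m, 1.71 m, 1.79 m; V_A = Σ kqᵢ/rᵢ = 6.80×10⁴ V.
At B: distances to the source charges are 1.10 m, 0.930 m, 1.01 m; V_B = Σ kqᵢ/rᵢ = 1.23×10⁵ V.
ΔV = V_B − V_A = 5.47×10⁴ V.
W_ext = qΔV = (4.78×10⁻⁶ C)(5.47×10⁴ V) = 0.262 J.

0.262 J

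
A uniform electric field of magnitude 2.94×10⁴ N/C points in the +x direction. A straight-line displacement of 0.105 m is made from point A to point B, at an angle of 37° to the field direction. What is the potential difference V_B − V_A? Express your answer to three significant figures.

-2470 V

Only the component of displacement along E changes the potential: ΔV = −E·d·cosθ.
ΔV = −(2.94×10⁴ V/m)(0.105 m)cos37° = -2470 V.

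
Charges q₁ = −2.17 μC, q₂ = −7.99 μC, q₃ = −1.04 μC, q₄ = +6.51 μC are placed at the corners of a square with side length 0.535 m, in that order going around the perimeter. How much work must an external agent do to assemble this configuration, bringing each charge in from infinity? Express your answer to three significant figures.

-0.511 J

The work to assemble the configuration equals its total potential energy, U = Σ kqᵢqⱼ/rᵢⱼ over all pairs.
The four side pairs have separation 0.535 m and the two diagonal pairs 0.757 m.
Summing all 6 pair terms gives U = -0.511 J.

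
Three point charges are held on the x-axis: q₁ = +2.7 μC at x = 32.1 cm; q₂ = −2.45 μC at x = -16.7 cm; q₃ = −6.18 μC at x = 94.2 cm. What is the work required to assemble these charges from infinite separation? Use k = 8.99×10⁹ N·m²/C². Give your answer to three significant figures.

The work to assemble the configuration equals its total potential energy, U = Σ kqᵢqⱼ/rᵢⱼ over all pairs.
Pair separations: r₁₂ = 0.488 m, r₁₃ = 0.621 m, r₂₃ = 1.11 m.
U = (-0.122) + (-0.242) + (0.123) = -0.241 J.

-0.241 J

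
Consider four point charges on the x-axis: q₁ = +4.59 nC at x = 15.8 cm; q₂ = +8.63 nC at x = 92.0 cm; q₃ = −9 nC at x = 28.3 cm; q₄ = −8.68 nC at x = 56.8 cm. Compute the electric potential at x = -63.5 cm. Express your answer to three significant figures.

Electric potential is a scalar, so the contributions from each charge add algebraically: V = Σ kqᵢ/rᵢ.
Distances from the field point to each charge: r₁ = 0.793 m, r₂ = 1.56 m, r₃ = 0.918 m, r₄ = 1.20 m.
V = k[(4.59×10⁻⁹)/(0.793) + (8.63×10⁻⁹)/(1.56) + (-9.00×10⁻⁹)/(0.918) + (-8.68×10⁻⁹)/(1.20)] = -51.1 V.

-51.1 V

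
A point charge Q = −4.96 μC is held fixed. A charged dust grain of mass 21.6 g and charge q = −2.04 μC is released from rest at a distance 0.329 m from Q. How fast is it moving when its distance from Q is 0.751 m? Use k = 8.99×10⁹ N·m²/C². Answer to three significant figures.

Only the electrostatic force acts, so mechanical energy is conserved: ½mv² = U₁ − U₂ = kQq(1/r₁ − 1/r₂).
U₁ − U₂ = (8.99×10⁹ N·m²/C²)(-4.96×10⁻⁶ C)(-2.04×10⁻⁶ C)(1/0.329 − 1/0.751) = 0.155 J.
v = √(2·0.155/0.0216) = 3.79 m/s.

3.79 m/s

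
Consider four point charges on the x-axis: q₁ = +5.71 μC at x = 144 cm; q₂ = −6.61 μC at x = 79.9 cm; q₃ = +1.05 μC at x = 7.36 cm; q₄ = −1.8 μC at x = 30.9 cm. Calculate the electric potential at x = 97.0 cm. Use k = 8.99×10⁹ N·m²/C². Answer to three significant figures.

Electric potential is a scalar, so the contributions from each charge add algebraically: V = Σ kqᵢ/rᵢ.
Distances from the field point to each charge: r₁ = 0.470 m, r₂ = 0.171 m, r₃ = 0.896 m, r₄ = 0.661 m.
V = k[(5.71×10⁻⁶)/(0.470) + (-6.61×10⁻⁶)/(0.171) + (1.05×10⁻⁶)/(0.896) + (-1.80×10⁻⁶)/(0.661)] = -2.52×10⁵ V.

-2.52×10⁵ V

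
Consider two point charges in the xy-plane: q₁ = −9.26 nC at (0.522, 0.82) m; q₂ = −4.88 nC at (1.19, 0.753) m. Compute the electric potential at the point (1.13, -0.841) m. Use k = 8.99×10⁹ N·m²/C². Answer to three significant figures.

The total potential is the scalar sum of each charge's contribution, V = Σ kqᵢ/rᵢ.
Distances from the field point to each charge: r₁ = 1.77 m, r₂ = 1.60 m.
V = k[(-9.26×10⁻⁹)/(1.77) + (-4.88×10⁻⁹)/(1.60)] = -74.6 V.

-74.6 V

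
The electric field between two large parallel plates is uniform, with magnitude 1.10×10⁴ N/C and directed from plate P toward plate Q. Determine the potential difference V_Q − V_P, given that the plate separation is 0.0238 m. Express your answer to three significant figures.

In a uniform field, potential decreases in the direction of E: ΔV = −E·d for a displacement d parallel to E.
Going from P to Q is a displacement of 0.0238 m along the field, so V_Q − V_P = −Ed = -262 V.

-262 V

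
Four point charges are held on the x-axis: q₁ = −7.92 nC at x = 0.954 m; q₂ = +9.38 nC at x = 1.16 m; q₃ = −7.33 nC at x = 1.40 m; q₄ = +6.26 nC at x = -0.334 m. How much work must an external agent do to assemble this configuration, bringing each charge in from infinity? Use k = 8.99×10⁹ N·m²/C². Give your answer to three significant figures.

-4.88×10⁻⁶ J

The assembly work is the sum of pairwise potential energies, U = Σ_{i<j} kqᵢqⱼ/rᵢⱼ.
Pair separations: r₁₂ = 0.206 m, r₁₃ = 0.446 m, r₁₄ = 1.29 m, r₂₃ = 0.240 m, r₂₄ = 1.49 m, r₃₄ = 1.73 m.
Summing all 6 pair terms gives U = -4.88×10⁻⁶ J.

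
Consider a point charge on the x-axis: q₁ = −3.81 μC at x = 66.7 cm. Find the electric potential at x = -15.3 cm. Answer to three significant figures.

The total potential is the scalar sum of each charge's contribution, V = Σ kqᵢ/rᵢ.
V = k[(-3.81×10⁻⁶)/(0.820)] = -4.18×10⁴ V.

-4.18×10⁴ V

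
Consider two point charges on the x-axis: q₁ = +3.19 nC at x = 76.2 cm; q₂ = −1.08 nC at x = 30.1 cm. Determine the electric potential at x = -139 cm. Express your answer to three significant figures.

The total potential is the scalar sum of each charge's contribution, V = Σ kqᵢ/rᵢ.
Distances from the field point to each charge: r₁ = 2.15 m, r₂ = 1.69 m.
V = k[(3.19×10⁻⁹)/(2.15) + (-1.08×10⁻⁹)/(1.69)] = 7.58 V.

7.58 V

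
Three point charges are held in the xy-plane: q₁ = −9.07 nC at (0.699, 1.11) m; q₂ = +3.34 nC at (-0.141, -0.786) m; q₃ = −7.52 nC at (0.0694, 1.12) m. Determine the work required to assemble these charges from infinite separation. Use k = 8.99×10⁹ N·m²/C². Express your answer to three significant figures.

The work to assemble the configuration equals its total potential energy, U = Σ kqᵢqⱼ/rᵢⱼ over all pairs.
Pair separations: r₁₂ = 2.07 m, r₁₃ = 0.630 m, r₂₃ = 1.92 m.
U = (-1.31×10⁻⁷) + (9.74×10⁻⁷) + (-1.18×10⁻⁷) = 7.25×10⁻⁷ J.

7.25×10⁻⁷ J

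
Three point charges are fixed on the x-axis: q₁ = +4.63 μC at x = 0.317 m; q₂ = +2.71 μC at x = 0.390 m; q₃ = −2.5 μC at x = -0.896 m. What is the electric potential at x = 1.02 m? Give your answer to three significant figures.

8.61×10⁴ V

Electric potential is a scalar, so the contributions from each charge add algebraically: V = Σ kqᵢ/rᵢ.
Distances from the field point to each charge: r₁ = 0.703 m, r₂ = 0.630 m, r₃ = 1.92 m.
V = k[(4.63×10⁻⁶)/(0.703) + (2.71×10⁻⁶)/(0.630) + (-2.50×10⁻⁶)/(1.92)] = 8.61×10⁴ V.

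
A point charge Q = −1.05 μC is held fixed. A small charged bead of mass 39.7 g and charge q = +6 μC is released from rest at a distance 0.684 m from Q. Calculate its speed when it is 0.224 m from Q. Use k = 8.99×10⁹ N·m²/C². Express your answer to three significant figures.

Only the electrostatic force acts, so mechanical energy is conserved: ½mv² = U₁ − U₂ = kQq(1/r₁ − 1/r₂).
U₁ − U₂ = (8.99×10⁹ N·m²/C²)(-1.05×10⁻⁶ C)(6.00×10⁻⁶ C)(1/0.684 − 1/0.224) = 0.170 J.
v = √(2·0.170/0.0397) = 2.93 m/s.

2.93 m/s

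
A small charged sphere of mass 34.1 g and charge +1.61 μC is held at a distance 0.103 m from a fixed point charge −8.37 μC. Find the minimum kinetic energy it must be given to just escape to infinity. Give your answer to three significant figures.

1.18 J

To just escape, total mechanical energy must reach zero at infinity: ½mv²_min + U = 0, so ½mv²_min = −U = |kQq|/r.
|U| = |kQq|/r = (8.99×10⁹ N·m²/C²)(8.37×10⁻⁶)(1.61×10⁻⁶)/(0.103) = 1.18 J.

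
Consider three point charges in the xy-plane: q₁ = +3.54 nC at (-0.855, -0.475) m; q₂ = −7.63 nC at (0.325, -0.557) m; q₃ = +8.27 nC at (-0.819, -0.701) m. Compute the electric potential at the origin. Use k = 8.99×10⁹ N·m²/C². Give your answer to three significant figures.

The total potential is the scalar sum of each charge's contribution, V = Σ kqᵢ/rᵢ.
Distances from the field point to each charge: r₁ = 0.978 m, r₂ = 0.645 m, r₃ = 1.08 m.
V = k[(3.54×10⁻⁹)/(0.978) + (-7.63×10⁻⁹)/(0.645) + (8.27×10⁻⁹)/(1.08)] = -4.86 V.

-4.86 V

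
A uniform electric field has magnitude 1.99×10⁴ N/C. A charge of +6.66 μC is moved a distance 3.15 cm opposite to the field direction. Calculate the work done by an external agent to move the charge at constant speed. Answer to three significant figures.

4.17×10⁻³ J

The potential change for a displacement 3.15 cm opposite to the field direction is ΔV = +Ed = 627 V.
W_ext = qΔV = 4.17×10⁻³ J.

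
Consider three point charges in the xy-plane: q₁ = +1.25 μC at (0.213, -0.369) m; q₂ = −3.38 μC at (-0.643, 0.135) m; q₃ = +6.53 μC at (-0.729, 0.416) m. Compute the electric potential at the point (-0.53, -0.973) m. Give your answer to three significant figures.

2.63×10⁴ V

The total potential is the scalar sum of each charge's contribution, V = Σ kqᵢ/rᵢ.
Distances from the field point to each charge: r₁ = 0.958 m, r₂ = 1.11 m, r₃ = 1.40 m.
V = k[(1.25×10⁻⁶)/(0.958) + (-3.38×10⁻⁶)/(1.11) + (6.53×10⁻⁶)/(1.40)] = 2.63×10⁴ V.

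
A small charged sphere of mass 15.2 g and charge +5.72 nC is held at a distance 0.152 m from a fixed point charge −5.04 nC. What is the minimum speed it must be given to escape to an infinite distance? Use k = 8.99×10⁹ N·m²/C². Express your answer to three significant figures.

To just escape, total mechanical energy must reach zero at infinity: ½mv²_min + U = 0, so ½mv²_min = −U = |kQq|/r.
|U| = |kQq|/r = (8.99×10⁹ N·m²/C²)(5.04×10⁻⁹)(5.72×10⁻⁹)/(0.152) = 1.71×10⁻⁶ J.
v_min = √(2|U|/m) = √(2·1.71×10⁻⁶/0.0152) = 0.0150 m/s.

0.0150 m/s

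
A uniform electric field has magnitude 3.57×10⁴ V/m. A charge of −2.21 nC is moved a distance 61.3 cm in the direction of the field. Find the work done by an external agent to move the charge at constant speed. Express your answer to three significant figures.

4.84×10⁻⁵ J

The potential change for a displacement 61.3 cm in the direction of the field is ΔV = −Ed = -2.19×10⁴ V.
W_ext = qΔV = 4.84×10⁻⁵ J.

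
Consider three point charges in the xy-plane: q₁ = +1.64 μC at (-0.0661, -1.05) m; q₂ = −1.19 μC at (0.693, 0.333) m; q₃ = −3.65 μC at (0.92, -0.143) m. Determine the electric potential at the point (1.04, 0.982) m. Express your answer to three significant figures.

-3.72×10⁴ V

Electric potential is a scalar, so the contributions from each charge add algebraically: V = Σ kqᵢ/rᵢ.
Distances from the field point to each charge: r₁ = 2.31 m, r₂ = 0.736 m, r₃ = 1.13 m.
V = k[(1.64×10⁻⁶)/(2.31) + (-1.19×10⁻⁶)/(0.736) + (-3.65×10⁻⁶)/(1.13)] = -3.72×10⁴ V.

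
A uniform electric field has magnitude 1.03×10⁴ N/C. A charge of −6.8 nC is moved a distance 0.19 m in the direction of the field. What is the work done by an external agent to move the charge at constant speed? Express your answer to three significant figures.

1.33×10⁻⁵ J

The potential change for a displacement 0.19 m in the direction of the field is ΔV = −Ed = -1960 V.
W_ext = qΔV = 1.33×10⁻⁵ J.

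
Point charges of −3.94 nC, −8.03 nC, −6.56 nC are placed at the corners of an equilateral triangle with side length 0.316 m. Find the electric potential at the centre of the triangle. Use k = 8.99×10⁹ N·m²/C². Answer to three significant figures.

-913 V

Electric potential is a scalar, so the contributions from each charge add algebraically: V = Σ kqᵢ/rᵢ.
The distance from each vertex to the centroid is a/√3 = 0.182 m.
V = k[(-3.94×10⁻⁹)/(0.182) + (-8.03×10⁻⁹)/(0.182) + (-6.56×10⁻⁹)/(0.182)] = -913 V.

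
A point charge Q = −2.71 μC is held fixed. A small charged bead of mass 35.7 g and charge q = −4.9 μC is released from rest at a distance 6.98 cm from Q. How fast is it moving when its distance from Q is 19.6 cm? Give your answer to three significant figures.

Only the electrostatic force acts, so mechanical energy is conserved: ½mv² = U₁ − U₂ = kQq(1/r₁ − 1/r₂).
U₁ − U₂ = (8.99×10⁹ N·m²/C²)(-2.71×10⁻⁶ C)(-4.90×10⁻⁶ C)(1/0.0698 − 1/0.196) = 1.10 J.
v = √(2·1.10/0.0357) = 7.85 m/s.

7.85 m/s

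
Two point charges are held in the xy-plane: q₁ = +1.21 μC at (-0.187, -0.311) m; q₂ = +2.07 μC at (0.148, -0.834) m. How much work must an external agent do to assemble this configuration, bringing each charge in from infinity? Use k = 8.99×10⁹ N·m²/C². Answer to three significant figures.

The work to assemble the configuration equals its total potential energy, U = Σ kqᵢqⱼ/rᵢⱼ over all pairs.
Pair separations: r₁₂ = 0.621 m.
U = (0.0363) = 0.0363 J.

0.0363 J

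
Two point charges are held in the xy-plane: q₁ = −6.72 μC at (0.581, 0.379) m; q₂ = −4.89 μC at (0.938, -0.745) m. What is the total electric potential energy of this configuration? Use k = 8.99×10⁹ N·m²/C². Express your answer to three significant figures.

The work to assemble the configuration equals its total potential energy, U = Σ kqᵢqⱼ/rᵢⱼ over all pairs.
Pair separations: r₁₂ = 1.18 m.
U = (0.250) = 0.250 J.

0.250 J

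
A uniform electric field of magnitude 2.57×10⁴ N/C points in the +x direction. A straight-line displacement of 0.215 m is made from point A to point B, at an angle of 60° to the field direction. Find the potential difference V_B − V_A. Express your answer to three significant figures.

Only the component of displacement along E changes the potential: ΔV = −E·d·cosθ.
ΔV = −(2.57×10⁴ V/m)(0.215 m)cos60° = -2760 V.

-2760 V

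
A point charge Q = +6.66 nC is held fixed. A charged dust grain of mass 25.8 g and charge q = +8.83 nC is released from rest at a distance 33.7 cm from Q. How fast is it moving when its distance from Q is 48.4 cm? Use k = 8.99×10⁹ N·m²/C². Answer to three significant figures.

6.08×10⁻³ m/s

Only the electrostatic force acts, so mechanical energy is conserved: ½mv² = U₁ − U₂ = kQq(1/r₁ − 1/r₂).
U₁ − U₂ = (8.99×10⁹ N·m²/C²)(6.66×10⁻⁹ C)(8.83×10⁻⁹ C)(1/0.337 − 1/0.484) = 4.76×10⁻⁷ J.
v = √(2·4.76×10⁻⁷/0.0258) = 6.08×10⁻³ m/s.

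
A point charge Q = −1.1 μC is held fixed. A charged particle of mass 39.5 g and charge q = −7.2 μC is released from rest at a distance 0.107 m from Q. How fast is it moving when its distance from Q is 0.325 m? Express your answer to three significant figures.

4.75 m/s

Only the electrostatic force acts, so mechanical energy is conserved: ½mv² = U₁ − U₂ = kQq(1/r₁ − 1/r₂).
U₁ − U₂ = (8.99×10⁹ N·m²/C²)(-1.10×10⁻⁶ C)(-7.20×10⁻⁶ C)(1/0.107 − 1/0.325) = 0.446 J.
v = √(2·0.446/0.0395) = 4.75 m/s.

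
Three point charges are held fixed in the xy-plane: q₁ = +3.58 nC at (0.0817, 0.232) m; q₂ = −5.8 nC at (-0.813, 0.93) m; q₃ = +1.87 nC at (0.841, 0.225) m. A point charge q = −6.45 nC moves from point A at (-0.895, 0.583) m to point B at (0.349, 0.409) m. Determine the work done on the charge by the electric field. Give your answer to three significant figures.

The work done by the electric force is W_field = −ΔU = −q(V_B − V_A) = q(V_A − V_B).
At A: distances to the source charges are 1.04 m, 0.357 m, 1.77 m; V_A = Σ kqᵢ/rᵢ = -106 V.
At B: distances to the source charges are 0.321 m, 1.27 m, 0.525 m; V_B = Σ kqᵢ/rᵢ = 91.4 V.
ΔV = V_B − V_A = 197 V.
W_field = −qΔV = −(-6.45×10⁻⁹ C)(197 V) = 1.27×10⁻⁶ J.

1.27×10⁻⁶ J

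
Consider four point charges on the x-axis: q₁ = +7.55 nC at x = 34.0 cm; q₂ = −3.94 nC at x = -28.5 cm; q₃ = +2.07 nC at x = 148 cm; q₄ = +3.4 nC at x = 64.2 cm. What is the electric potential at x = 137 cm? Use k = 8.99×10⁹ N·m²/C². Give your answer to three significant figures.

256 V

The total potential is the scalar sum of each charge's contribution, V = Σ kqᵢ/rᵢ.
Distances from the field point to each charge: r₁ = 1.03 m, r₂ = 1.66 m, r₃ = 0.110 m, r₄ = 0.728 m.
V = k[(7.55×10⁻⁹)/(1.03) + (-3.94×10⁻⁹)/(1.66) + (2.07×10⁻⁹)/(0.110) + (3.40×10⁻⁹)/(0.728)] = 256 V.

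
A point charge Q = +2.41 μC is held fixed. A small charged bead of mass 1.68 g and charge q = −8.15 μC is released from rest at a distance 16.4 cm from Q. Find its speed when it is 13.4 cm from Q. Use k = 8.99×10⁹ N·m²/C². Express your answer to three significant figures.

16.9 m/s

Only the electrostatic force acts, so mechanical energy is conserved: ½mv² = U₁ − U₂ = kQq(1/r₁ − 1/r₂).
U₁ − U₂ = (8.99×10⁹ N·m²/C²)(2.41×10⁻⁶ C)(-8.15×10⁻⁶ C)(1/0.164 − 1/0.134) = 0.241 J.
v = √(2·0.241/1.68×10⁻³) = 16.9 m/s.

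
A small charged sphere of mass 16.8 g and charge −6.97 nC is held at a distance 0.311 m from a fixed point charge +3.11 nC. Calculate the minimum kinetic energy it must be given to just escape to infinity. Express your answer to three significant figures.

6.27×10⁻⁷ J

To just escape, total mechanical energy must reach zero at infinity: ½mv²_min + U = 0, so ½mv²_min = −U = |kQq|/r.
|U| = |kQq|/r = (8.99×10⁹ N·m²/C²)(3.11×10⁻⁹)(6.97×10⁻⁹)/(0.311) = 6.27×10⁻⁷ J.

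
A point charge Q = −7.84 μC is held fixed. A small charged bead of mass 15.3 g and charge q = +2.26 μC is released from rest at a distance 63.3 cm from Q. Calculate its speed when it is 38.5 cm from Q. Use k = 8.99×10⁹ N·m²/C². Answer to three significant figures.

4.60 m/s

Only the electrostatic force acts, so mechanical energy is conserved: ½mv² = U₁ − U₂ = kQq(1/r₁ − 1/r₂).
U₁ − U₂ = (8.99×10⁹ N·m²/C²)(-7.84×10⁻⁶ C)(2.26×10⁻⁶ C)(1/0.633 − 1/0.385) = 0.162 J.
v = √(2·0.162/0.0153) = 4.60 m/s.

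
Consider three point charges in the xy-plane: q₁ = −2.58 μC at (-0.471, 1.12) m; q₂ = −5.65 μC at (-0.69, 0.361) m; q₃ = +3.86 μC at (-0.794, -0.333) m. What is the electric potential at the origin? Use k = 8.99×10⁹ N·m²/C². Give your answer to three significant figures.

-4.40×10⁴ V

Electric potential is a scalar, so the contributions from each charge add algebraically: V = Σ kqᵢ/rᵢ.
Distances from the field point to each charge: r₁ = 1.22 m, r₂ = 0.779 m, r₃ = 0.861 m.
V = k[(-2.58×10⁻⁶)/(1.22) + (-5.65×10⁻⁶)/(0.779) + (3.86×10⁻⁶)/(0.861)] = -4.40×10⁴ V.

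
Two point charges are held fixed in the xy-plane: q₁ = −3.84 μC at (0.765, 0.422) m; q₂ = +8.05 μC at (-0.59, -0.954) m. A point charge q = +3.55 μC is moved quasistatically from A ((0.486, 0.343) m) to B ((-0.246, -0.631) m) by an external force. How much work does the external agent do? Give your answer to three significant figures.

For quasistatic motion the external work equals the change in potential energy: W_ext = qΔV = q(V_B − V_A).
At A: distances to the source charges are 0.290 m, 1.69 m; V_A = Σ kqᵢ/rᵢ = -7.61×10⁴ V.
At B: distances to the source charges are 1.46 m, 0.472 m; V_B = Σ kqᵢ/rᵢ = 1.30×10⁵ V.
ΔV = V_B − V_A = 2.06×10⁵ V.
W_ext = qΔV = (3.55×10⁻⁶ C)(2.06×10⁵ V) = 0.731 J.

0.731 J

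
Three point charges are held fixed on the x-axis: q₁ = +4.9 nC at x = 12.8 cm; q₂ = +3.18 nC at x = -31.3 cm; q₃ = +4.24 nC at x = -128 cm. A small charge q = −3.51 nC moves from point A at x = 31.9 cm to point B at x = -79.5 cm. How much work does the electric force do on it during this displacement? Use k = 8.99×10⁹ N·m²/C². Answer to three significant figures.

The work done by the electric force is W_field = −ΔU = −q(V_B − V_A) = q(V_A − V_B).
At A: distances to the source charges are 0.191 m, 0.632 m, 1.60 m; V_A = Σ kqᵢ/rᵢ = 300 V.
At B: distances to the source charges are 0.923 m, 0.482 m, 0.485 m; V_B = Σ kqᵢ/rᵢ = 186 V.
ΔV = V_B − V_A = -114 V.
W_field = −qΔV = −(-3.51×10⁻⁹ C)(-114 V) = -4.00×10⁻⁷ J.

-4.00×10⁻⁷ J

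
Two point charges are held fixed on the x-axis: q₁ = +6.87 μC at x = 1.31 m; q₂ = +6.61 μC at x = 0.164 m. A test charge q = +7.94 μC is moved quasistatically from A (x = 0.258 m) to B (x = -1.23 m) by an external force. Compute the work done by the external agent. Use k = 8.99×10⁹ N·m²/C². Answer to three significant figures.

-4.95 J

For quasistatic motion the external work equals the change in potential energy: W_ext = qΔV = q(V_B − V_A).
At A: distances to the source charges are 1.05 m, 0.0940 m; V_A = Σ kqᵢ/rᵢ = 6.91×10⁵ V.
At B: distances to the source charges are 2.54 m, 1.39 m; V_B = Σ kqᵢ/rᵢ = 6.69×10⁴ V.
ΔV = V_B − V_A = -6.24×10⁵ V.
W_ext = qΔV = (7.94×10⁻⁶ C)(-6.24×10⁵ V) = -4.95 J.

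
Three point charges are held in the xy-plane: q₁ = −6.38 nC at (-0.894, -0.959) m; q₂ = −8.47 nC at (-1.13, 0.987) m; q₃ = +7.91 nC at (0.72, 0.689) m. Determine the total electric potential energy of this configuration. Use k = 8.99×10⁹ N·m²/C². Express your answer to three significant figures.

The assembly work is the sum of pairwise potential energies, U = Σ_{i<j} kqᵢqⱼ/rᵢⱼ.
Pair separations: r₁₂ = 1.96 m, r₁₃ = 2.31 m, r₂₃ = 1.87 m.
U = (2.48×10⁻⁷) + (-1.97×10⁻⁷) + (-3.21×10⁻⁷) = -2.70×10⁻⁷ J.

-2.70×10⁻⁷ J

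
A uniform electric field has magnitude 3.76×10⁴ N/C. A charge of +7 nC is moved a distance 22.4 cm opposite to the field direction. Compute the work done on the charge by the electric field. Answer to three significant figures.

The potential change for a displacement 22.4 cm opposite to the field direction is ΔV = +Ed = 8420 V.
W_field = −qΔV = -5.90×10⁻⁵ J.

-5.90×10⁻⁵ J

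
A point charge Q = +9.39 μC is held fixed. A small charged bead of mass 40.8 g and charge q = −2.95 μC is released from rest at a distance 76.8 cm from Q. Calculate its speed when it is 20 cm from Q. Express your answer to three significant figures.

Only the electrostatic force acts, so mechanical energy is conserved: ½mv² = U₁ − U₂ = kQq(1/r₁ − 1/r₂).
U₁ − U₂ = (8.99×10⁹ N·m²/C²)(9.39×10⁻⁶ C)(-2.95×10⁻⁶ C)(1/0.768 − 1/0.200) = 0.921 J.
v = √(2·0.921/0.0408) = 6.72 m/s.

6.72 m/s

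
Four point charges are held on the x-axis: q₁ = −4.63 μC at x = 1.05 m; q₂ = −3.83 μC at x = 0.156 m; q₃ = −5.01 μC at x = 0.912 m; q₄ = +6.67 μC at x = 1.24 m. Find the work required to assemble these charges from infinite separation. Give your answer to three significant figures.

The work to assemble the configuration equals its total potential energy, U = Σ kqᵢqⱼ/rᵢⱼ over all pairs.
Pair separations: r₁₂ = 0.894 m, r₁₃ = 0.138 m, r₁₄ = 0.190 m, r₂₃ = 0.756 m, r₂₄ = 1.08 m, r₃₄ = 0.328 m.
Summing all 6 pair terms gives U = -0.671 J.

-0.671 J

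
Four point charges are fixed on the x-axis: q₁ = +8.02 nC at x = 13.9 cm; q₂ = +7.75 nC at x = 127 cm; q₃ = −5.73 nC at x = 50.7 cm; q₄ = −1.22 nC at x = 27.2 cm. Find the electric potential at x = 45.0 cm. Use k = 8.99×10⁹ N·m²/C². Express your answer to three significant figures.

-649 V

The total potential is the scalar sum of each charge's contribution, V = Σ kqᵢ/rᵢ.
Distances from the field point to each charge: r₁ = 0.311 m, r₂ = 0.820 m, r₃ = 0.0570 m, r₄ = 0.178 m.
V = k[(8.02×10⁻⁹)/(0.311) + (7.75×10⁻⁹)/(0.820) + (-5.73×10⁻⁹)/(0.0570) + (-1.22×10⁻⁹)/(0.178)] = -649 V.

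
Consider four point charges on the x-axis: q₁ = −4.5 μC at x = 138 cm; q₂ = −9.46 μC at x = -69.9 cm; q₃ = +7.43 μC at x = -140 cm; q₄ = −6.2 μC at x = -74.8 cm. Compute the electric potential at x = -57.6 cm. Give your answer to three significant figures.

-9.55×10⁵ V

Electric potential is a scalar, so the contributions from each charge add algebraically: V = Σ kqᵢ/rᵢ.
Distances from the field point to each charge: r₁ = 1.96 m, r₂ = 0.123 m, r₃ = 0.824 m, r₄ = 0.172 m.
V = k[(-4.50×10⁻⁶)/(1.96) + (-9.46×10⁻⁶)/(0.123) + (7.43×10⁻⁶)/(0.824) + (-6.20×10⁻⁶)/(0.172)] = -9.55×10⁵ V.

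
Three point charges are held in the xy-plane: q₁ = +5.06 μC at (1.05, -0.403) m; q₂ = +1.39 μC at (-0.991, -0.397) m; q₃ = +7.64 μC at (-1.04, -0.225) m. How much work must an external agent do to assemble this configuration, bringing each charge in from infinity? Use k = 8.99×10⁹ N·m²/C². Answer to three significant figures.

The work to assemble the configuration equals its total potential energy, U = Σ kqᵢqⱼ/rᵢⱼ over all pairs.
Pair separations: r₁₂ = 2.04 m, r₁₃ = 2.10 m, r₂₃ = 0.179 m.
U = (0.0310) + (0.166) + (0.534) = 0.730 J.

0.730 J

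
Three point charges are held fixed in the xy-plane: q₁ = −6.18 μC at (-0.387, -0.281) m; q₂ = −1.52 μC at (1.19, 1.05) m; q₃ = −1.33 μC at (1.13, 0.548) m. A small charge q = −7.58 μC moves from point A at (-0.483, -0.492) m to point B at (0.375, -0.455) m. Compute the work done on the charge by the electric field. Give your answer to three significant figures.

The work done by the electric force is W_field = −ΔU = −q(V_B − V_A) = q(V_A − V_B).
At A: distances to the source charges are 0.232 m, 2.28 m, 1.92 m; V_A = Σ kqᵢ/rᵢ = -2.52×10⁵ V.
At B: distances to the source charges are 0.782 m, 1.71 m, 1.26 m; V_B = Σ kqᵢ/rᵢ = -8.86×10⁴ V.
ΔV = V_B − V_A = 1.63×10⁵ V.
W_field = −qΔV = −(-7.58×10⁻⁶ C)(1.63×10⁵ V) = 1.24 J.

1.24 J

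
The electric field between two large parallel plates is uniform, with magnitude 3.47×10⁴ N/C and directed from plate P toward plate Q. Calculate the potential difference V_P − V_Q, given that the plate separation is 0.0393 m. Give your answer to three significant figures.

1360 V

In a uniform field, potential decreases in the direction of E: ΔV = −E·d for a displacement d parallel to E.
Going from Q to P is a displacement of 0.0393 m opposite to the field, so V_P − V_Q = +Ed = 1360 V.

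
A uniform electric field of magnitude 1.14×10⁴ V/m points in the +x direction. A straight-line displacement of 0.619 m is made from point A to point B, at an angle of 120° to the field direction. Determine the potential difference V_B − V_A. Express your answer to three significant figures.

3530 V

Only the component of displacement along E changes the potential: ΔV = −E·d·cosθ.
ΔV = −(1.14×10⁴ V/m)(0.619 m)cos120° = 3530 V.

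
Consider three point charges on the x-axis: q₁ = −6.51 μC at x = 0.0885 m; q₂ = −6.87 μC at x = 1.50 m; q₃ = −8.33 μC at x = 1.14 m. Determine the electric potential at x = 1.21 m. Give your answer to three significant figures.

The total potential is the scalar sum of each charge's contribution, V = Σ kqᵢ/rᵢ.
Distances from the field point to each charge: r₁ = 1.12 m, r₂ = 0.290 m, r₃ = 0.0700 m.
V = k[(-6.51×10⁻⁶)/(1.12) + (-6.87×10⁻⁶)/(0.290) + (-8.33×10⁻⁶)/(0.0700)] = -1.33×10⁶ V.

-1.33×10⁶ V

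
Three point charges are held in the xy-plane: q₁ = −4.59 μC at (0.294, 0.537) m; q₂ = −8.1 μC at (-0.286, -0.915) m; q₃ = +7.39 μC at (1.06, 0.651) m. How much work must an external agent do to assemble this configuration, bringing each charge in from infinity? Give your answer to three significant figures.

-0.441 J

The assembly work is the sum of pairwise potential energies, U = Σ_{i<j} kqᵢqⱼ/rᵢⱼ.
Pair separations: r₁₂ = 1.56 m, r₁₃ = 0.774 m, r₂₃ = 2.06 m.
U = (0.214) + (-0.394) + (-0.261) = -0.441 J.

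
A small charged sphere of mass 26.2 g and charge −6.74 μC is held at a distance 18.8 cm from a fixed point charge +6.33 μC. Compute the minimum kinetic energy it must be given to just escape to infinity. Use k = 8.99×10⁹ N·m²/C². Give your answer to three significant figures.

To just escape, total mechanical energy must reach zero at infinity: ½mv²_min + U = 0, so ½mv²_min = −U = |kQq|/r.
|U| = |kQq|/r = (8.99×10⁹ N·m²/C²)(6.33×10⁻⁶)(6.74×10⁻⁶)/(0.188) = 2.04 J.

2.04 J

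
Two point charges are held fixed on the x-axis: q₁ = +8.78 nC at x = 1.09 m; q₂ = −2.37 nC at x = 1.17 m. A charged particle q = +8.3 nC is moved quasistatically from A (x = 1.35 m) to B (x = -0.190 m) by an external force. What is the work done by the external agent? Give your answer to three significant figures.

For quasistatic motion the external work equals the change in potential energy: W_ext = qΔV = q(V_B − V_A).
At A: distances to the source charges are 0.260 m, 0.180 m; V_A = Σ kqᵢ/rᵢ = 185 V.
At B: distances to the source charges are 1.28 m, 1.36 m; V_B = Σ kqᵢ/rᵢ = 46.0 V.
ΔV = V_B − V_A = -139 V.
W_ext = qΔV = (8.30×10⁻⁹ C)(-139 V) = -1.16×10⁻⁶ J.

-1.16×10⁻⁶ J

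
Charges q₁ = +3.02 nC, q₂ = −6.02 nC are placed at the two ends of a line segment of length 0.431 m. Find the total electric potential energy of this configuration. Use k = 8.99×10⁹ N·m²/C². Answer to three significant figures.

The work to assemble the configuration equals its total potential energy, U = Σ kqᵢqⱼ/rᵢⱼ over all pairs.
The separation is r = 0.431 m.
U = (-3.79×10⁻⁷) = -3.79×10⁻⁷ J.

-3.79×10⁻⁷ J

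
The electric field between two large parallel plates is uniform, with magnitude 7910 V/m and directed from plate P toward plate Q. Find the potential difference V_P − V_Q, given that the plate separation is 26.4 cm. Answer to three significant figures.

2090 V

In a uniform field, potential decreases in the direction of E: ΔV = −E·d for a displacement d parallel to E.
Going from Q to P is a displacement of 26.4 cm opposite to the field, so V_P − V_Q = +Ed = 2090 V.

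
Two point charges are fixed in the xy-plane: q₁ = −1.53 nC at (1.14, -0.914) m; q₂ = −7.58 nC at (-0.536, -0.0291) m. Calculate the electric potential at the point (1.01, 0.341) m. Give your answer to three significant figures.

-53.8 V

The total potential is the scalar sum of each charge's contribution, V = Σ kqᵢ/rᵢ.
Distances from the field point to each charge: r₁ = 1.26 m, r₂ = 1.59 m.
V = k[(-1.53×10⁻⁹)/(1.26) + (-7.58×10⁻⁹)/(1.59)] = -53.8 V.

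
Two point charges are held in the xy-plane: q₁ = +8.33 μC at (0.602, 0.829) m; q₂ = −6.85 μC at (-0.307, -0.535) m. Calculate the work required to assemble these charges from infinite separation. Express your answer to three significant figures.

-0.313 J

The work to assemble the configuration equals its total potential energy, U = Σ kqᵢqⱼ/rᵢⱼ over all pairs.
Pair separations: r₁₂ = 1.64 m.
U = (-0.313) = -0.313 J.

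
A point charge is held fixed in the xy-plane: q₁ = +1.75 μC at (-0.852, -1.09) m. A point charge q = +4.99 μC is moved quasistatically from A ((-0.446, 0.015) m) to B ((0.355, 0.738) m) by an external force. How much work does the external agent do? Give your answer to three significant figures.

-0.0308 J

For quasistatic motion the external work equals the change in potential energy: W_ext = qΔV = q(V_B − V_A).
At A: distance to the source charge is 1.18 m; V_A = kq₁/r = 1.34×10⁴ V.
At B: distance to the source charge is 2.19 m; V_B = kq₁/r = 7180 V.
ΔV = V_B − V_A = -6180 V.
W_ext = qΔV = (4.99×10⁻⁶ C)(-6180 V) = -0.0308 J.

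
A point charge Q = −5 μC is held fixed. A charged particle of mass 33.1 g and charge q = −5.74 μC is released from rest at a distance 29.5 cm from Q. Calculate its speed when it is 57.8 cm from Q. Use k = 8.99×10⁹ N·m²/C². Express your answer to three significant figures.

5.09 m/s

Only the electrostatic force acts, so mechanical energy is conserved: ½mv² = U₁ − U₂ = kQq(1/r₁ − 1/r₂).
U₁ − U₂ = (8.99×10⁹ N·m²/C²)(-5.00×10⁻⁶ C)(-5.74×10⁻⁶ C)(1/0.295 − 1/0.578) = 0.428 J.
v = √(2·0.428/0.0331) = 5.09 m/s.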